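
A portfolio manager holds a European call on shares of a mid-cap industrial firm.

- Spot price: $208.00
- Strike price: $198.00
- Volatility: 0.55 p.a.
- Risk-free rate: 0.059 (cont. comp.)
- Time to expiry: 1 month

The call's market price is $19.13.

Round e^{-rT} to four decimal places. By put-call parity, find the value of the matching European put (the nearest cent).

e^(−rT) = e^(−0.059·0.08333) = 0.9951
Put-call parity: C − P = S − K·e^(−rT) = 208 − 198·0.9951 = 208 − 197.0298 = 10.9702
P = C − (C − P) = 19.13 − (10.9702) = 8.1598

$8.16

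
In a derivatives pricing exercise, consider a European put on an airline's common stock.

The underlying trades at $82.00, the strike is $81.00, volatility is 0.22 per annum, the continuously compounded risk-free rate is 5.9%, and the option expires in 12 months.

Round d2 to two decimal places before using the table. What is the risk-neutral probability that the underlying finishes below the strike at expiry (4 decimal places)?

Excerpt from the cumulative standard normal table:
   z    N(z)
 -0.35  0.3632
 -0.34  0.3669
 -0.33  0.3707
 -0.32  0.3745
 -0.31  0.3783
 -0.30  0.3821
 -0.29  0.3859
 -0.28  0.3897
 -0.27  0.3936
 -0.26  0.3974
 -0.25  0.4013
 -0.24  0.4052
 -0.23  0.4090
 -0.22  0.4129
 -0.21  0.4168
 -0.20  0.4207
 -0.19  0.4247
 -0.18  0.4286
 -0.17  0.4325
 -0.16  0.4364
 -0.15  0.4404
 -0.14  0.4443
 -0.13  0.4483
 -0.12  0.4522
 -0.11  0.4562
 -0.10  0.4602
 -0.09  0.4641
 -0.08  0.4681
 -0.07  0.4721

0.4168

σ√T = 0.22·√1 = 0.2200
d₁ = [ln(82/81) + (0.059 + 0.22²/2)·1] / 0.2200 = [0.0123 + 0.0832] / 0.2200 = 0.4340 ≈ 0.43
d₂ = d₁ − σ√T = 0.4340 − 0.2200 = 0.2140 ≈ 0.21
Pr(exercise) under Q = N(−d₂) = N(-0.21) = 0.4168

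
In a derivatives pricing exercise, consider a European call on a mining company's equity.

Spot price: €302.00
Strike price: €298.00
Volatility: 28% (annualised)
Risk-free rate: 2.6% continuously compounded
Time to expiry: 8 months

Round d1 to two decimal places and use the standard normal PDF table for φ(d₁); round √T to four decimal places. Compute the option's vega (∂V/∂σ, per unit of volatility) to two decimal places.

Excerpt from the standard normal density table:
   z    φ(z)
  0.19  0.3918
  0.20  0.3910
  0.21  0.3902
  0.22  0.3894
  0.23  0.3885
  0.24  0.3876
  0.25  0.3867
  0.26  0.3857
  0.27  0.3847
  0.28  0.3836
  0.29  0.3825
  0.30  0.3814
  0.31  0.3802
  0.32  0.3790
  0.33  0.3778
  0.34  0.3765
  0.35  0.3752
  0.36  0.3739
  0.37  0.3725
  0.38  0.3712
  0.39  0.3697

95.35

T = 0.6667;  σ√T = 0.2286
d₁ = [ln(302/298) + (0.026 + ½·0.28²)·0.6667] / (σ√T) = (0.0133 + 0.0435) / 0.2286 = 0.2484 ⇒ 0.25
√T = √0.6667 = 0.8165
φ(d₁) = φ(0.25) = 0.3867
vega = S·φ(d₁)·√T = 302·0.3867·0.8165 = 95.3536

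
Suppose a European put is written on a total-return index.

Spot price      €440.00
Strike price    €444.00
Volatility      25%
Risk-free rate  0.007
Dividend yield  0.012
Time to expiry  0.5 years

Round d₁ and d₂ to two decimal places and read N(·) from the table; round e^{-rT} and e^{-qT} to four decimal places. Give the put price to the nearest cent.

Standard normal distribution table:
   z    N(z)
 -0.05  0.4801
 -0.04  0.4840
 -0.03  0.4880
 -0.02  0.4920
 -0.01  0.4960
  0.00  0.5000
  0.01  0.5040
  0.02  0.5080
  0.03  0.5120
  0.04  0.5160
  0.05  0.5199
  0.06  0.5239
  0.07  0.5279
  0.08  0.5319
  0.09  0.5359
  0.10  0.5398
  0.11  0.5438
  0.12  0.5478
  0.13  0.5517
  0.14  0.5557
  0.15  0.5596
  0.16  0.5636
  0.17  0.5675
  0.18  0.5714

€32.41

T = 0.5;  σ√T = 0.1768
d₁ = [ln(440/444) + (0.007 − 0.012 + 0.25²/2)·0.5] / 0.1768 = [-0.0090 + 0.0131] / 0.1768 = 0.0231 ⇒ 0.02
d₂ = d₁ − σ√T = 0.0231 − 0.1768 = -0.1537 ⇒ -0.15
exp(−qT) = exp(−0.012·0.5) = 0.9940;  exp(−rT) = exp(−0.007·0.5) = 0.9965
N(−d₂) = N(0.15) = 0.5596;  N(−d₁) = N(-0.02) = 0.4920
P = 444·0.9965·0.5596 − 440·0.9940·0.4920 = 247.5928 − 215.1811 = 32.4117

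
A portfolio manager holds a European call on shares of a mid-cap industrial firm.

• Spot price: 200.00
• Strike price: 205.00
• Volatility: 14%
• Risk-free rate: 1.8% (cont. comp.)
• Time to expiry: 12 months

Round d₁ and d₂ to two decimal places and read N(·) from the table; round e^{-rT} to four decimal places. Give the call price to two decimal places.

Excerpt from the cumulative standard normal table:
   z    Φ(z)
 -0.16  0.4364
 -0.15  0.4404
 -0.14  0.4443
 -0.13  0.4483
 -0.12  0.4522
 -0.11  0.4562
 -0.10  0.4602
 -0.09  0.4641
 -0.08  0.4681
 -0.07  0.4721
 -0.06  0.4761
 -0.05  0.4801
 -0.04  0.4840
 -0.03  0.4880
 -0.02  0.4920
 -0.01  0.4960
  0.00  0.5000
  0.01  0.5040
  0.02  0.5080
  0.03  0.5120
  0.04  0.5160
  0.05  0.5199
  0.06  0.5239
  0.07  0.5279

10.55

σ√T = 0.14 × 1.0000 = 0.1400
d₁ = [ln(200/205) + (0.018 + 0.14²/2)·1] / 0.1400 = [-0.0247 + 0.0278] / 0.1400 = 0.0222 → 0.02
d₂ = d₁ − σ√T = 0.0222 − 0.1400 = -0.1178 → -0.12
exp(−rT) = exp(−0.018·1) = 0.9822
N(d₁) = N(0.02) = 0.5080;  N(d₂) = N(-0.12) = 0.4522
C = 200·0.5080 − 205·0.9822·0.4522 = 101.6000 − 91.0509 = 10.5491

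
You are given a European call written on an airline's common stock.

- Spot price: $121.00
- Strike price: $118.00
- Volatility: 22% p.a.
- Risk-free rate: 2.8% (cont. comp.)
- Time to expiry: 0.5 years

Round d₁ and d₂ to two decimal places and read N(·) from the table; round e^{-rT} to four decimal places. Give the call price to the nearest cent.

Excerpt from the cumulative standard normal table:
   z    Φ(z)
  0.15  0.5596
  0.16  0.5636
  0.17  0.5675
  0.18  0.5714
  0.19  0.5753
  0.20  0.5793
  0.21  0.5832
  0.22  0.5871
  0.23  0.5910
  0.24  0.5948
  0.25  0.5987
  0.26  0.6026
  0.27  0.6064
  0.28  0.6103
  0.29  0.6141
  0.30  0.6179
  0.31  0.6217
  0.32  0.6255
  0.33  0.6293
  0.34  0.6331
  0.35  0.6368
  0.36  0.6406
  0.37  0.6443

T = 0.5;  σ√T = 0.1556
ln(S/K) + (r + σ²/2)T = ln(121/118) + (0.028 + 0.22²/2)·0.5 = 0.0251 + 0.0261 = 0.0512
d₁ = 0.0512 / 0.1556 = 0.3292 → 0.33
d₂ = d₁ − σ√T = 0.3292 − 0.1556 = 0.1736 → 0.17
exp(−rT) = exp(−0.028·0.5) = 0.9861
N(d₁) = N(0.33) = 0.6293;  N(d₂) = N(0.17) = 0.5675
C = 121·0.6293 − 118·0.9861·0.5675 = 76.1453 − 66.0342 = 10.1111

$10.11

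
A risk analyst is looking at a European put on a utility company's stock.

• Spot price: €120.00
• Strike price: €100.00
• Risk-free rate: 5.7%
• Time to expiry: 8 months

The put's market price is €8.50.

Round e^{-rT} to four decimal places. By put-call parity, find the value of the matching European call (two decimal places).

e^(−rT) = e^(−0.057·0.6667) = 0.9627
Put-call parity: C − P = S − K·e^(−rT) = 120 − 100·0.9627 = 120 − 96.2700 = 23.7300
C = P + (C − P) = 8.50 + (23.7300) = 32.2300

€32.23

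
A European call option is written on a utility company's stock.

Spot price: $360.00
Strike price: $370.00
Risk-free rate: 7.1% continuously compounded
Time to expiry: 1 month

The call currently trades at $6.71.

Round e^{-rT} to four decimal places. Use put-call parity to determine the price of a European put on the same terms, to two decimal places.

$14.53

e^(−rT) = e^(−0.071·0.08333) = 0.9941
Put-call parity: C − P = S − K·e^(−rT) = 360 − 370·0.9941 = 360 − 367.8170 = -7.8170
P = C − (C − P) = 6.71 − (-7.8170) = 14.5270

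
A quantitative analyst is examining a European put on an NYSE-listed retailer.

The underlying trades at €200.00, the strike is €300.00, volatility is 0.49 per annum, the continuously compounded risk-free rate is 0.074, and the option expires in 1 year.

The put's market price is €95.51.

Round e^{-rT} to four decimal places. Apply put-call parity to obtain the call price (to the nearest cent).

exp(−rT) = exp(−0.074·1) = 0.9287
Put-call parity: C − P = S − K·e^(−rT) = 200 − 300·0.9287 = 200 − 278.6100 = -78.6100
C = P + (C − P) = 95.51 + (-78.6100) = 16.9000

€16.90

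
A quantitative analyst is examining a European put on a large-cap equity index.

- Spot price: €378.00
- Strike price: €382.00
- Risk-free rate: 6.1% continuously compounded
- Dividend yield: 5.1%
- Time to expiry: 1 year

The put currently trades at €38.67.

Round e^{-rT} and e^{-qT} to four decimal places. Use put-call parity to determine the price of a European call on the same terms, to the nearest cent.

e^(−qT) = e^(−0.051·1) = 0.9503;  e^(−rT) = e^(−0.061·1) = 0.9408
Put-call parity: C − P = S·e^(−qT) − K·e^(−rT) = 378·0.9503 − 382·0.9408 = 359.2134 − 359.3856 = -0.1722
C = P + (C − P) = 38.67 + (-0.1722) = 38.4978

€38.50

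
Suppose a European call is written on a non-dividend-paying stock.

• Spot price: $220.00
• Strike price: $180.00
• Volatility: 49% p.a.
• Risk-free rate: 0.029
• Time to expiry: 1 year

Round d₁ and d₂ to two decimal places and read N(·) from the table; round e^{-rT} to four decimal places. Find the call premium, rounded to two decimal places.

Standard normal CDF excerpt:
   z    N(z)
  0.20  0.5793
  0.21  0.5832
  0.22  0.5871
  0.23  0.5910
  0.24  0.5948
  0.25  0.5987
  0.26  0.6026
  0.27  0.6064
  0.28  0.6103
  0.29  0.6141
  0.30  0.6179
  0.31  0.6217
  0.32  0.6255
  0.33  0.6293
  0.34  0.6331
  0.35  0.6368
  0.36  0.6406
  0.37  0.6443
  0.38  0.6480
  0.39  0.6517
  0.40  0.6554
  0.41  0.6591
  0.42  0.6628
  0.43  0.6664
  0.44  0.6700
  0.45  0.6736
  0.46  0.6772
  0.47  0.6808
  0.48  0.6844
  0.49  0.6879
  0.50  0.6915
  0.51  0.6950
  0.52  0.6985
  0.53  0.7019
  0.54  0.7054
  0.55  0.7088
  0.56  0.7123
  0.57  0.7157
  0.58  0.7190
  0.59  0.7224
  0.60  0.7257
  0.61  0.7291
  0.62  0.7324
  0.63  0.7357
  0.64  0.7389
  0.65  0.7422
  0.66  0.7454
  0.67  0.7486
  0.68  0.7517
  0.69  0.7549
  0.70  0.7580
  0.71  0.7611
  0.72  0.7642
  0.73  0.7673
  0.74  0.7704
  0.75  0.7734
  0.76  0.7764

σ√T = 0.49 × 1.0000 = 0.4900
d₁ = [ln(220/180) + (0.029 + 0.49²/2)·1] / 0.4900 = [0.2007 + 0.1490] / 0.4900 = 0.7137 ⇒ 0.71
d₂ = d₁ − σ√T = 0.7137 − 0.4900 = 0.2237 ⇒ 0.22
e^(−rT) = e^(−0.029·1) = 0.9714
N(d₁) = N(0.71) = 0.7611;  N(d₂) = N(0.22) = 0.5871
C = 220·0.7611 − 180·0.9714·0.5871 = 167.4420 − 102.6556 = 64.7864

$64.79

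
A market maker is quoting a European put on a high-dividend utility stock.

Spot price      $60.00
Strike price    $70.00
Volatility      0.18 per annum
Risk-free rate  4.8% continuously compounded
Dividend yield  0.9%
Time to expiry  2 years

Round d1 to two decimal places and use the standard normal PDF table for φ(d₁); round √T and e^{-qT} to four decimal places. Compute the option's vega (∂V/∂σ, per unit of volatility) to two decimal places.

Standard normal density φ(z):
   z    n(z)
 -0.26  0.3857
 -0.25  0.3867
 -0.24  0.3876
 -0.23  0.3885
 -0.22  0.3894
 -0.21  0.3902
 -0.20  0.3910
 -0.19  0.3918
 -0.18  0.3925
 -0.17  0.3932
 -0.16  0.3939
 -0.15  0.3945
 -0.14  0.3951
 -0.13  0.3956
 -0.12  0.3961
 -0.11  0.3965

T = 2;  σ√T = 0.2546
ln(S/K) + (r − q + σ²/2)T = ln(60/70) + (0.048 − 0.009 + 0.18²/2)·2 = -0.1542 + 0.1104 = -0.0438
d₁ = -0.0438 / 0.2546 = -0.1719 which rounds to -0.17
√T = √2 = 1.4142
φ(d₁) = φ(-0.17) = 0.3932
exp(−qT) = exp(−0.009·2) = 0.9822
vega = S·exp(−qT)·φ(d₁)·√T = 60·0.9822·0.3932·1.4142 = 32.7699

32.77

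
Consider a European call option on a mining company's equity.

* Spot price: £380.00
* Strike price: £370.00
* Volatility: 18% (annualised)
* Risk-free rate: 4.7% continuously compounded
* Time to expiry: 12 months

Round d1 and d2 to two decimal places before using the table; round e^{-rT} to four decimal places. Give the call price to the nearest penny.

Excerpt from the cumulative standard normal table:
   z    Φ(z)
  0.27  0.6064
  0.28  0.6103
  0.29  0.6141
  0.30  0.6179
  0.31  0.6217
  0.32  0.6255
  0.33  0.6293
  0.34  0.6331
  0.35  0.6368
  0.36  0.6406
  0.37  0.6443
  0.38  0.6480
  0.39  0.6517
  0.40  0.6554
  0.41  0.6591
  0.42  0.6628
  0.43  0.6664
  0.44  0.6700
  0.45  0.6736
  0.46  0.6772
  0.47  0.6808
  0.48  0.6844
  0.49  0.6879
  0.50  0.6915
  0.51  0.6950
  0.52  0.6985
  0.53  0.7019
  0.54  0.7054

σ√T = 0.18 × 1.0000 = 0.1800
ln(S/K) + (r + σ²/2)T = ln(380/370) + (0.047 + 0.18²/2)·1 = 0.0267 + 0.0632 = 0.0899
d₁ = 0.0899 / 0.1800 = 0.4993 ≈ 0.50
d₂ = d₁ − σ√T = 0.4993 − 0.1800 = 0.3193 ≈ 0.32
e^(−rT) = e^(−0.047·1) = 0.9541
C = 380·N(0.50) − 370·0.9541·N(0.32) = 380·0.6915 − 370·0.9541·0.6255 = 262.7700 − 220.8121 = 41.9579

£41.96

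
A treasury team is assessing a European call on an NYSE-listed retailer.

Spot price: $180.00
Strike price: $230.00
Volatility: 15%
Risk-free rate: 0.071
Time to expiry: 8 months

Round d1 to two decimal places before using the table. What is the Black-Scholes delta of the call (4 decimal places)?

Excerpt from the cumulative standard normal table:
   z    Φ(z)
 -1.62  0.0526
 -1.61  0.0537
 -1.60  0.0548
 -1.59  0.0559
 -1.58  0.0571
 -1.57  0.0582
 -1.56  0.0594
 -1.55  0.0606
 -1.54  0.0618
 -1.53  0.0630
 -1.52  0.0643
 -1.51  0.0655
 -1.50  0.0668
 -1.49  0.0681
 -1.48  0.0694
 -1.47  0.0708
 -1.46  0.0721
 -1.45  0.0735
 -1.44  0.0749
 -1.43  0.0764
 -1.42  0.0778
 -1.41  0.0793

σ√T = 0.15 × 0.8165 = 0.1225
d₁ = [ln(180/230) + (0.071 + 0.15²/2)·0.6667] / 0.1225 = [-0.2451 + 0.0548] / 0.1225 = -1.5537 ≈ -1.55
N(d₁) = N(-1.55) = 0.0606
Δ_call = N(d₁) = 0.0606

0.0606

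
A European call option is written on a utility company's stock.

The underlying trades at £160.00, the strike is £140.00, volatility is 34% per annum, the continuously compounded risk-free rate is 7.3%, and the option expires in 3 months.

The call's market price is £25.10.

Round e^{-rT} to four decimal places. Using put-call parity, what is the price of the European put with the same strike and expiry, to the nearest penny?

£2.57

exp(−rT) = exp(−0.073·0.25) = 0.9819
Put-call parity: C − P = S − K·e^(−rT) = 160 − 140·0.9819 = 160 − 137.4660 = 22.5340
P = C − (C − P) = 25.10 − (22.5340) = 2.5660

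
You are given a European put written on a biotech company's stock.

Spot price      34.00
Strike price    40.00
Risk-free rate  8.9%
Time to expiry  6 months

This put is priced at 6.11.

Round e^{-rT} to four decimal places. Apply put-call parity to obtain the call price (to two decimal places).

exp(−rT) = exp(−0.089·0.5) = 0.9565
Put-call parity: C − P = S − K·e^(−rT) = 34 − 40·0.9565 = 34 − 38.2600 = -4.2600
C = P + (C − P) = 6.11 + (-4.2600) = 1.8500

1.85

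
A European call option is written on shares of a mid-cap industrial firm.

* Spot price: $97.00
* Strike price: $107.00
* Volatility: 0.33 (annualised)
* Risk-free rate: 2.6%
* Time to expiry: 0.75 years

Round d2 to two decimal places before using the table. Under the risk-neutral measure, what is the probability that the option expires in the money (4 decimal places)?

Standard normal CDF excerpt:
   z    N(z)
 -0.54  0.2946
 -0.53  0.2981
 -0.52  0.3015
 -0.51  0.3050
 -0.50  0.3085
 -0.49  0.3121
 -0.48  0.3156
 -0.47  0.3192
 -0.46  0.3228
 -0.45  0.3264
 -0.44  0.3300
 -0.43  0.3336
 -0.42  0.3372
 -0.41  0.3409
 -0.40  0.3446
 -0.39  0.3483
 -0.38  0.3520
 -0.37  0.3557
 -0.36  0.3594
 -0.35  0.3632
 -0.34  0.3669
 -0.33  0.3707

σ√T = 0.33 × 0.8660 = 0.2858
ln(S/K) + (r + σ²/2)T = ln(97/107) + (0.026 + 0.33²/2)·0.75 = -0.0981 + 0.0603 = -0.0378
d₁ = -0.0378 / 0.2858 = -0.1322 ≈ -0.13
d₂ = d₁ − σ√T = -0.1322 − 0.2858 = -0.4180 ≈ -0.42
Pr(exercise) under Q = N(d₂) = 0.3372

0.3372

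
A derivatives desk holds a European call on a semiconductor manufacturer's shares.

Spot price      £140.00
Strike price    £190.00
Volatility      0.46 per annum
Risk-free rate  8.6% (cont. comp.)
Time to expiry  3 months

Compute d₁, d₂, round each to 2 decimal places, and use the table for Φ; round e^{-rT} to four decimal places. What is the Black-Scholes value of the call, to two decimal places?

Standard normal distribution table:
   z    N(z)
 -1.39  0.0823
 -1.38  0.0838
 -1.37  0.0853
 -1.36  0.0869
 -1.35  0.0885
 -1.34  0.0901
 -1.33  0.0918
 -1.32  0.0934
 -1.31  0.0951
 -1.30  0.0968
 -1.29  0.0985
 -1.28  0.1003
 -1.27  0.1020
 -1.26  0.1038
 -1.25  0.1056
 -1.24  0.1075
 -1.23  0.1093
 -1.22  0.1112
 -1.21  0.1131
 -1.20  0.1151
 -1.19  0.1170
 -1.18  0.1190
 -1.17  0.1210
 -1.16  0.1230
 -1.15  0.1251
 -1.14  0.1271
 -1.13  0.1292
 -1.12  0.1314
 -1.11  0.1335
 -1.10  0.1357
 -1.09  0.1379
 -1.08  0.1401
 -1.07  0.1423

£1.94

σ√T = 0.46·√0.25 = 0.2300
d₁ = [ln(140/190) + (0.086 + ½·0.46²)·0.25] / (σ√T) = (-0.3054 + 0.0479) / 0.2300 = -1.1193 → -1.12
d₂ = -1.1193 − 0.2300 = -1.3493 → -1.35
exp(−rT) = exp(−0.086·0.25) = 0.9787
N(d₁) = N(-1.12) = 0.1314;  N(d₂) = N(-1.35) = 0.0885
C = 140·0.1314 − 190·0.9787·0.0885 = 18.3960 − 16.4568 = 1.9392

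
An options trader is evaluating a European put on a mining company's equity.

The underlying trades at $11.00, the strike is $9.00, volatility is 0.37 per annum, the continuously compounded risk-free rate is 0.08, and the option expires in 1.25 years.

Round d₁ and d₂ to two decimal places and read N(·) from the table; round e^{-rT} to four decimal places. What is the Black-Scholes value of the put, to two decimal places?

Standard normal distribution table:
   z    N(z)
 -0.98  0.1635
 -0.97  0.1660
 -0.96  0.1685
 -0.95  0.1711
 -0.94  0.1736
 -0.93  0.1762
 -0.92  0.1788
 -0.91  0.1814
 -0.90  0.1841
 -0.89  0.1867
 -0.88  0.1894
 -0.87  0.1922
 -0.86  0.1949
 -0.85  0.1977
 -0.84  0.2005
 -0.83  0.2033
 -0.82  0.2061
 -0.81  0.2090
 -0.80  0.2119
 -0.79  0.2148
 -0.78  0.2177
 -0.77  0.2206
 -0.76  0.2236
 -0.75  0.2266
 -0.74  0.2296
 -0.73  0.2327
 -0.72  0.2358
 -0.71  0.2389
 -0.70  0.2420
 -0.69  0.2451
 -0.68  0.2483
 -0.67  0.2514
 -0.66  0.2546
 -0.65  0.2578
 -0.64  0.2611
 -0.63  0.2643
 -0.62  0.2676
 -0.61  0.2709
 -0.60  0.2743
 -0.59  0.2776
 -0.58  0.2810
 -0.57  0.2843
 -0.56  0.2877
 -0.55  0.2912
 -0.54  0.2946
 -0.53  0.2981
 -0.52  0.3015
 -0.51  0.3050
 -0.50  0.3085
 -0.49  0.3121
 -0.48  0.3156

T = 1.25;  σ√T = 0.4137
d₁ = [ln(11/9) + (0.08 + ½·0.37²)·1.25] / (σ√T) = (0.2007 + 0.1856) / 0.4137 = 0.9337 ≈ 0.93
d₂ = 0.9337 − 0.4137 = 0.5200 ≈ 0.52
e^(−rT) = e^(−0.08·1.25) = 0.9048
N(−d₂) = N(-0.52) = 0.3015;  N(−d₁) = N(-0.93) = 0.1762
P = 9·0.9048·0.3015 − 11·0.1762 = 2.4552 − 1.9382 = 0.5170

$0.52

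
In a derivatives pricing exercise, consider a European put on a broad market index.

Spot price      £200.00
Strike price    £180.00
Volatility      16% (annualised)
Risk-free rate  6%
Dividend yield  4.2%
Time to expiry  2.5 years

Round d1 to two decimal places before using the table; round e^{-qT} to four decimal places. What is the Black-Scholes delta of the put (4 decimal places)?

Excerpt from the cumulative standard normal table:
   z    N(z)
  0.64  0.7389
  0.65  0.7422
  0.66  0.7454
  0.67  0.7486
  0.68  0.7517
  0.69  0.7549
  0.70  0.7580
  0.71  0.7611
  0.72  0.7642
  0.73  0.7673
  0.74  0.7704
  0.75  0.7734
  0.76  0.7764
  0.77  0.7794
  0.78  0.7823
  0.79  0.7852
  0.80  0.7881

σ√T = 0.16·√2.5 = 0.2530
d₁ = [ln(200/180) + (0.06 − 0.042 + 0.16²/2)·2.5] / 0.2530 = [0.1054 + 0.0770] / 0.2530 = 0.7208 ⇒ 0.72
N(d₁) = N(0.72) = 0.7642
Δ_put = e^(−qT)·(N(d₁) − 1) = 0.9003·(0.7642 − 1) = -0.2123

-0.2123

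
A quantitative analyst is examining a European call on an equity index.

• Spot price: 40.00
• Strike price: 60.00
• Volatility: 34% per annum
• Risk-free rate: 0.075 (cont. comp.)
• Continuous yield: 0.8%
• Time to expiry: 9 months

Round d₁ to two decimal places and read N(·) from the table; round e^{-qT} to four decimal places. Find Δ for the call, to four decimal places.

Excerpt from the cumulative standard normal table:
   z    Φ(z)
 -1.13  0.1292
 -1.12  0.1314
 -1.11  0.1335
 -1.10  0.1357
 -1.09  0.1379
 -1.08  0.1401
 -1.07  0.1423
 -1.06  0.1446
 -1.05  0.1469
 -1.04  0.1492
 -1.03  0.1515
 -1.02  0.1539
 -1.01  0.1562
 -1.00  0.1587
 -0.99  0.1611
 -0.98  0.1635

σ√T = 0.34 × 0.8660 = 0.2944
d₁ = [ln(40/60) + (0.075 − 0.008 + 0.34²/2)·0.75] / 0.2944 = [-0.4055 + 0.0936] / 0.2944 = -1.0591 ⇒ -1.06
N(d₁) = N(-1.06) = 0.1446
Δ_call = exp(−qT)·N(d₁) = 0.9940·0.1446 = 0.1437

0.1437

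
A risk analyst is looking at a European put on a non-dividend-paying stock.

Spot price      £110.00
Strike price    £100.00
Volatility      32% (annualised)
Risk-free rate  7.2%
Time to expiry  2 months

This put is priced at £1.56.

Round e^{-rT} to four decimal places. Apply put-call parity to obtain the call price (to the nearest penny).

£12.75

exp(−rT) = exp(−0.072·0.1667) = 0.9881
Put-call parity: C − P = S − K·e^(−rT) = 110 − 100·0.9881 = 110 − 98.8100 = 11.1900
C = P + (C − P) = 1.56 + (11.1900) = 12.7500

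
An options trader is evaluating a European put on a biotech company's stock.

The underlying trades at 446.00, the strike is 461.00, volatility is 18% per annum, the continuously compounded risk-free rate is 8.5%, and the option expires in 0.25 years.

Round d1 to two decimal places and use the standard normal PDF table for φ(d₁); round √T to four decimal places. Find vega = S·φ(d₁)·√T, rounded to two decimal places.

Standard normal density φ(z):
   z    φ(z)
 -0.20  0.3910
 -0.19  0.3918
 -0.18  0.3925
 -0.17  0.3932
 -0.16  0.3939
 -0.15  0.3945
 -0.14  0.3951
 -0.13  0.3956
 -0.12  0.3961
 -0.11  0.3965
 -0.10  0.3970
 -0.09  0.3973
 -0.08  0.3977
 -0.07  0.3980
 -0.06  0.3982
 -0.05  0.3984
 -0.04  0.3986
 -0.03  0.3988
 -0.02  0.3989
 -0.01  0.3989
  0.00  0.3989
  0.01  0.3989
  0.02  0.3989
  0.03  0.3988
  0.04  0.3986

T = 0.25;  σ√T = 0.0900
d₁ = [ln(446/461) + (0.085 + ½·0.18²)·0.25] / (σ√T) = (-0.0331 + 0.0253) / 0.0900 = -0.0864 which rounds to -0.09
√T = √0.25 = 0.5000
φ(d₁) = φ(-0.09) = 0.3973
vega = S·φ(d₁)·√T = 446·0.3973·0.5000 = 88.5979

88.60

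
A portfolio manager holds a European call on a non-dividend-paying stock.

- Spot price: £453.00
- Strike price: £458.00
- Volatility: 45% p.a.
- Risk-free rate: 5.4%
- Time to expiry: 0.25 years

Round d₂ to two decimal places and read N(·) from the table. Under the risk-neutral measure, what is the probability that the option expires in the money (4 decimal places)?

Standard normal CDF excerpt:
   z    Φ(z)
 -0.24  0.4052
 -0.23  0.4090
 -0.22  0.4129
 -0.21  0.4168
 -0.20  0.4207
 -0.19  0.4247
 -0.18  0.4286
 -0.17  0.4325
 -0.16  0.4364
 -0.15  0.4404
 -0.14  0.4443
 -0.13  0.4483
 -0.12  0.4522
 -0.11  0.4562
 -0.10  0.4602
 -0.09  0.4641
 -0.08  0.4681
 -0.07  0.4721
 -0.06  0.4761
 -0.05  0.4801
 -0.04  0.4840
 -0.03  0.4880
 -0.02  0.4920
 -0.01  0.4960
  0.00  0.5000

0.4602

σ√T = 0.45·√0.25 = 0.2250
d₁ = [ln(453/458) + (0.054 + 0.45²/2)·0.25] / 0.2250 = [-0.0110 + 0.0388] / 0.2250 = 0.1237 → 0.12
d₂ = d₁ − σ√T = 0.1237 − 0.2250 = -0.1013 → -0.10
Pr(exercise) under Q = N(d₂) = 0.4602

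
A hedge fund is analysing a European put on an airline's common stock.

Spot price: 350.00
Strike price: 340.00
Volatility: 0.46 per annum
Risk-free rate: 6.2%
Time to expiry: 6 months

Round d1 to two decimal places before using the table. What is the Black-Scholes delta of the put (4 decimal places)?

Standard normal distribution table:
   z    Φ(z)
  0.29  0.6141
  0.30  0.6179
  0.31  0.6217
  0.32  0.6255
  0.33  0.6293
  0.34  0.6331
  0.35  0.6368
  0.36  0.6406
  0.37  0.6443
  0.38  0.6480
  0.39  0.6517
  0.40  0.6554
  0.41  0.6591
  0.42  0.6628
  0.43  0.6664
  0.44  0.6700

-0.3632

T = 0.5;  σ√T = 0.3253
ln(S/K) + (r + σ²/2)T = ln(350/340) + (0.062 + 0.46²/2)·0.5 = 0.0290 + 0.0839 = 0.1129
d₁ = 0.1129 / 0.3253 = 0.3471 which rounds to 0.35
N(d₁) = N(0.35) = 0.6368
Δ_put = N(d₁) − 1 = 0.6368 − 1 = -0.3632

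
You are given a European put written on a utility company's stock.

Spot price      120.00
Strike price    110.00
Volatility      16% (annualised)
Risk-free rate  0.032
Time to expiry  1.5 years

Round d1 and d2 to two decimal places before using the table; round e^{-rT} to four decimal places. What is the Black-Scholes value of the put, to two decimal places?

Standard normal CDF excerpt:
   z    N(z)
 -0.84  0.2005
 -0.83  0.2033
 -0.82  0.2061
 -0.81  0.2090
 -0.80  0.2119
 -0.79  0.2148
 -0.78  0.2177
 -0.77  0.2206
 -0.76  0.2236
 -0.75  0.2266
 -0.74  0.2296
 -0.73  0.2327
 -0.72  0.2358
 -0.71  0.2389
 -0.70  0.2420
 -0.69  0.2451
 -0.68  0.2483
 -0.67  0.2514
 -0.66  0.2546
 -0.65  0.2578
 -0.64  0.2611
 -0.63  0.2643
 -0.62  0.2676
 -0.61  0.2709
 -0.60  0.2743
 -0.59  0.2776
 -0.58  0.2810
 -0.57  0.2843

T = 1.5;  σ√T = 0.1960
d₁ = [ln(120/110) + (0.032 + 0.16²/2)·1.5] / 0.1960 = [0.0870 + 0.0672] / 0.1960 = 0.7870 → 0.79
d₂ = d₁ − σ√T = 0.7870 − 0.1960 = 0.5910 → 0.59
exp(−rT) = exp(−0.032·1.5) = 0.9531
N(−d₂) = N(-0.59) = 0.2776;  N(−d₁) = N(-0.79) = 0.2148
P = 110·0.9531·0.2776 − 120·0.2148 = 29.1039 − 25.7760 = 3.3279

3.33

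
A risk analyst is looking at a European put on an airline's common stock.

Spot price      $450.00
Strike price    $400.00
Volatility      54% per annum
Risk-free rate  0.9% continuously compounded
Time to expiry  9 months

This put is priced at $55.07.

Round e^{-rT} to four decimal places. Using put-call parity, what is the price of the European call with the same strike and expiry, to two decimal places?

$107.75

exp(−rT) = exp(−0.009·0.75) = 0.9933
Put-call parity: C − P = S − K·e^(−rT) = 450 − 400·0.9933 = 450 − 397.3200 = 52.6800
C = P + (C − P) = 55.07 + (52.6800) = 107.7500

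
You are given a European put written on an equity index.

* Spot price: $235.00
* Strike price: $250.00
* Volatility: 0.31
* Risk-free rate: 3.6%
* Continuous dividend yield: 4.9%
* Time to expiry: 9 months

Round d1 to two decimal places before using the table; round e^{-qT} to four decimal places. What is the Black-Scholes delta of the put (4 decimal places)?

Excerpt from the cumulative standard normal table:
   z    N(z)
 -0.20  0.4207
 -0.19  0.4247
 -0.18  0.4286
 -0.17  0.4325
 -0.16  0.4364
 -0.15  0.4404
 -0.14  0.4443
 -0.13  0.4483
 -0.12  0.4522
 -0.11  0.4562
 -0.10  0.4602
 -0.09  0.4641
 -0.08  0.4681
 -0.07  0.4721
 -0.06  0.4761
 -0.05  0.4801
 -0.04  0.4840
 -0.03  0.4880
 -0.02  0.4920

σ√T = 0.31·√0.75 = 0.2685
d₁ = [ln(235/250) + (0.036 − 0.049 + 0.31²/2)·0.75] / 0.2685 = [-0.0619 + 0.0263] / 0.2685 = -0.1326 which rounds to -0.13
N(d₁) = N(-0.13) = 0.4483
Δ_put = exp(−qT)·(N(d₁) − 1) = 0.9639·(0.4483 − 1) = -0.5318

-0.5318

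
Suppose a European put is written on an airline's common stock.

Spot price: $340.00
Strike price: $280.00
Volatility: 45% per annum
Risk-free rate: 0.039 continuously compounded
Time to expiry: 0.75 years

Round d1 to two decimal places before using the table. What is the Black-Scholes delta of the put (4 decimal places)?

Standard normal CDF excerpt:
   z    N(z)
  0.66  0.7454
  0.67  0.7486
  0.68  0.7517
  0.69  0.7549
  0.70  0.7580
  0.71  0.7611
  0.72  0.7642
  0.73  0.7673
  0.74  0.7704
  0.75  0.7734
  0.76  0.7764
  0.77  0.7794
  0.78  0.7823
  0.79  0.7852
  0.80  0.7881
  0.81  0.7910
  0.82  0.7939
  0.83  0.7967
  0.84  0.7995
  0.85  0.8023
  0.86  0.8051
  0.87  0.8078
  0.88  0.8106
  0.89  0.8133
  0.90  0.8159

-0.2206

σ√T = 0.45 × 0.8660 = 0.3897
d₁ = [ln(340/280) + (0.039 + 0.45²/2)·0.75] / 0.3897 = [0.1942 + 0.1052] / 0.3897 = 0.7681 ⇒ 0.77
N(d₁) = N(0.77) = 0.7794
Δ_put = N(d₁) − 1 = 0.7794 − 1 = -0.2206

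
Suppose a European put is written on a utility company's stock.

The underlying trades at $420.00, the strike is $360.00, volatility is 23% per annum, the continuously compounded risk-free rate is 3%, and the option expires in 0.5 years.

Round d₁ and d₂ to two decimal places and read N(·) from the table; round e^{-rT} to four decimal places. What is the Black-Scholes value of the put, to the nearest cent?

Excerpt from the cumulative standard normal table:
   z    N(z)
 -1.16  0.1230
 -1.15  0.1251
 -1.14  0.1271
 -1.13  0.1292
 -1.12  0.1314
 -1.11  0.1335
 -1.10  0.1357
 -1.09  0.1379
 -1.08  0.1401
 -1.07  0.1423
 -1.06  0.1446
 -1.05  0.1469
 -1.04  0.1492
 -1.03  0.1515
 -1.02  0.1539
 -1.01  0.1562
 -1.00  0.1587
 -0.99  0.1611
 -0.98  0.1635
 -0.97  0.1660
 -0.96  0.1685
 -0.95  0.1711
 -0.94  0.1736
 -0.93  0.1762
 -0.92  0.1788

T = 0.5;  σ√T = 0.1626
d₁ = [ln(420/360) + (0.03 + ½·0.23²)·0.5] / (σ√T) = (0.1542 + 0.0282) / 0.1626 = 1.1214 ⇒ 1.12
d₂ = 1.1214 − 0.1626 = 0.9587 ⇒ 0.96
exp(−rT) = exp(−0.03·0.5) = 0.9851
P = 360·0.9851·N(-0.96) − 420·N(-1.12) = 360·0.9851·0.1685 − 420·0.1314 = 59.7562 − 55.1880 = 4.5682

$4.57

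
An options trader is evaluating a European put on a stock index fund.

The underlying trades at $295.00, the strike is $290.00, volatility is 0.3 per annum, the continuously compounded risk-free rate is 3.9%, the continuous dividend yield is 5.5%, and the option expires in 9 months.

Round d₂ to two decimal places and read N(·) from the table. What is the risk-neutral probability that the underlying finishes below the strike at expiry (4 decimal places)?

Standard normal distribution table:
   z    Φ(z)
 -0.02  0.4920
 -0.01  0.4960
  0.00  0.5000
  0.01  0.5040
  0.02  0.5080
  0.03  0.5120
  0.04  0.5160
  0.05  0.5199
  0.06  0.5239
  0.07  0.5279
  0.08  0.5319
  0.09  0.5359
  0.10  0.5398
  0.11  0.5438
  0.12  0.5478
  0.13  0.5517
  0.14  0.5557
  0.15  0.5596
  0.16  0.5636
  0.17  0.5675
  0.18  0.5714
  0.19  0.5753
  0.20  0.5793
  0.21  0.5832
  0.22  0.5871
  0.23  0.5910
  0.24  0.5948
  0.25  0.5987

0.5438

σ√T = 0.3·√0.75 = 0.2598
d₁ = [ln(295/290) + (0.039 − 0.055 + 0.3²/2)·0.75] / 0.2598 = [0.0171 + 0.0217] / 0.2598 = 0.1495 ⇒ 0.15
d₂ = d₁ − σ√T = 0.1495 − 0.2598 = -0.1103 ⇒ -0.11
Pr(exercise) under Q = N(−d₂) = N(0.11) = 0.5438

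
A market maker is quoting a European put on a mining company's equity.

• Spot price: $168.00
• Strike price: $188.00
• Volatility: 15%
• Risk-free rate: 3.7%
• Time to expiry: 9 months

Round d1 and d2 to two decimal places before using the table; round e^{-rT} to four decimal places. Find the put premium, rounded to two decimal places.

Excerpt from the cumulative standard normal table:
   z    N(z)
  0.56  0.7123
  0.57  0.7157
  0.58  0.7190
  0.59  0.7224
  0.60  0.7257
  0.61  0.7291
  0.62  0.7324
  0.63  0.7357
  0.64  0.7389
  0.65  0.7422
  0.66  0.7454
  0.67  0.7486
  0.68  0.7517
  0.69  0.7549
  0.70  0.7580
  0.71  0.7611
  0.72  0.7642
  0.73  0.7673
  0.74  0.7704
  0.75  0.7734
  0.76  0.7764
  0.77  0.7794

σ√T = 0.15 × 0.8660 = 0.1299
d₁ = [ln(168/188) + (0.037 + 0.15²/2)·0.75] / 0.1299 = [-0.1125 + 0.0362] / 0.1299 = -0.5873 ≈ -0.59
d₂ = d₁ − σ√T = -0.5873 − 0.1299 = -0.7172 ≈ -0.72
exp(−rT) = exp(−0.037·0.75) = 0.9726
P = 188·0.9726·N(0.72) − 168·N(0.59) = 188·0.9726·0.7642 − 168·0.7224 = 139.7331 − 121.3632 = 18.3699

$18.37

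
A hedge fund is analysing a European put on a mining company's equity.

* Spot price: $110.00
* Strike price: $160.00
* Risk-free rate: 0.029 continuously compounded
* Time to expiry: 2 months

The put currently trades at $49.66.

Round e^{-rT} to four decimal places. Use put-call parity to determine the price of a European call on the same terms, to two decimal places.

exp(−rT) = exp(−0.029·0.1667) = 0.9952
Put-call parity: C − P = S − K·e^(−rT) = 110 − 160·0.9952 = 110 − 159.2320 = -49.2320
C = P + (C − P) = 49.66 + (-49.2320) = 0.4280

$0.43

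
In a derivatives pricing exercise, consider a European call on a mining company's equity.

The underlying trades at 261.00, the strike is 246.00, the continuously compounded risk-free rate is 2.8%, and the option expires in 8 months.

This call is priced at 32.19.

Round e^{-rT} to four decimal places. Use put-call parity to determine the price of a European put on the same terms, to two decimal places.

e^(−rT) = e^(−0.028·0.6667) = 0.9815
Put-call parity: C − P = S − K·e^(−rT) = 261 − 246·0.9815 = 261 − 241.4490 = 19.5510
P = C − (C − P) = 32.19 − (19.5510) = 12.6390

12.64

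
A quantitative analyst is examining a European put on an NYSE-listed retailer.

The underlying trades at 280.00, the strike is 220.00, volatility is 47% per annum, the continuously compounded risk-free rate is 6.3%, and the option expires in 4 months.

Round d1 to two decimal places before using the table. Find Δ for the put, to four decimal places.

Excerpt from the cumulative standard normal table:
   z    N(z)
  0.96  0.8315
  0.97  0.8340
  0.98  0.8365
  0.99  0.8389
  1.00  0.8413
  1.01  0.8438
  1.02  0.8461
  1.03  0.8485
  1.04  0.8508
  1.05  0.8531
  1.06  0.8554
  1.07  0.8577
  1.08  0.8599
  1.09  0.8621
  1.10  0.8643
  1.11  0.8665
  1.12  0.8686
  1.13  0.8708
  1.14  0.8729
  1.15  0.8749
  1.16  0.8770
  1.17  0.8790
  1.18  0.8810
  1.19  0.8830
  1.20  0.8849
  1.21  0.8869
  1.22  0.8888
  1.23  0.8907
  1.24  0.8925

σ√T = 0.47·√0.3333 = 0.2714
ln(S/K) + (r + σ²/2)T = ln(280/220) + (0.063 + 0.47²/2)·0.3333 = 0.2412 + 0.0578 = 0.2990
d₁ = 0.2990 / 0.2714 = 1.1018 which rounds to 1.10
N(d₁) = N(1.10) = 0.8643
Δ_put = N(d₁) − 1 = 0.8643 − 1 = -0.1357

-0.1357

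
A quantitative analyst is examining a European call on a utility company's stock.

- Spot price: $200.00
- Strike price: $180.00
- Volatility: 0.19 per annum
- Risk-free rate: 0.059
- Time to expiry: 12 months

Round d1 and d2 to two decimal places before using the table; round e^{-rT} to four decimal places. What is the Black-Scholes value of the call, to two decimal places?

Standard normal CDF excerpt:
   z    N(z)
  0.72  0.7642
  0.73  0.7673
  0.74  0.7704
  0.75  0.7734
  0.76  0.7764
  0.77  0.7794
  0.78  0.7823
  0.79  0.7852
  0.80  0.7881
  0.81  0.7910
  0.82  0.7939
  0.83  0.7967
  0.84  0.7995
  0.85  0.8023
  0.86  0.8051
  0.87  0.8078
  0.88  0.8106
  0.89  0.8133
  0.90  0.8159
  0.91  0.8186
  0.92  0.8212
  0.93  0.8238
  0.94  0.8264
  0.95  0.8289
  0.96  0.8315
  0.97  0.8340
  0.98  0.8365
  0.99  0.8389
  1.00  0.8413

σ√T = 0.19 × 1.0000 = 0.1900
d₁ = [ln(200/180) + (0.059 + 0.19²/2)·1] / 0.1900 = [0.1054 + 0.0770] / 0.1900 = 0.9601 ≈ 0.96
d₂ = d₁ − σ√T = 0.9601 − 0.1900 = 0.7701 ≈ 0.77
e^(−rT) = e^(−0.059·1) = 0.9427
N(d₁) = N(0.96) = 0.8315;  N(d₂) = N(0.77) = 0.7794
C = 200·0.8315 − 180·0.9427·0.7794 = 166.3000 − 132.2533 = 34.0467

$34.05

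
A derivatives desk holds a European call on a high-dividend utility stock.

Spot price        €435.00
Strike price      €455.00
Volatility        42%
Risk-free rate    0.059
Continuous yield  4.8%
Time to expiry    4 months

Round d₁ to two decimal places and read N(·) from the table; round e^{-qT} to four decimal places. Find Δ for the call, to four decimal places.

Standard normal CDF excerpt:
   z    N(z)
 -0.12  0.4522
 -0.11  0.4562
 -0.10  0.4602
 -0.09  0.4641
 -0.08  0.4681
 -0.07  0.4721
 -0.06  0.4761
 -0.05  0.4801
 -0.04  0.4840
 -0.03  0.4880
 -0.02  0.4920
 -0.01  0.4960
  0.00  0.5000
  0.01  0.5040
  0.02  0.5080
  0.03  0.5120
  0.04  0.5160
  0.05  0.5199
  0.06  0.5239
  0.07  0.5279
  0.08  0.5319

T = 0.3333;  σ√T = 0.2425
ln(S/K) + (r − q + σ²/2)T = ln(435/455) + (0.059 − 0.048 + 0.42²/2)·0.3333 = -0.0450 + 0.0331 = -0.0119
d₁ = -0.0119 / 0.2425 = -0.0490 ⇒ -0.05
N(d₁) = N(-0.05) = 0.4801
Δ_call = exp(−qT)·N(d₁) = 0.9841·0.4801 = 0.4725

0.4725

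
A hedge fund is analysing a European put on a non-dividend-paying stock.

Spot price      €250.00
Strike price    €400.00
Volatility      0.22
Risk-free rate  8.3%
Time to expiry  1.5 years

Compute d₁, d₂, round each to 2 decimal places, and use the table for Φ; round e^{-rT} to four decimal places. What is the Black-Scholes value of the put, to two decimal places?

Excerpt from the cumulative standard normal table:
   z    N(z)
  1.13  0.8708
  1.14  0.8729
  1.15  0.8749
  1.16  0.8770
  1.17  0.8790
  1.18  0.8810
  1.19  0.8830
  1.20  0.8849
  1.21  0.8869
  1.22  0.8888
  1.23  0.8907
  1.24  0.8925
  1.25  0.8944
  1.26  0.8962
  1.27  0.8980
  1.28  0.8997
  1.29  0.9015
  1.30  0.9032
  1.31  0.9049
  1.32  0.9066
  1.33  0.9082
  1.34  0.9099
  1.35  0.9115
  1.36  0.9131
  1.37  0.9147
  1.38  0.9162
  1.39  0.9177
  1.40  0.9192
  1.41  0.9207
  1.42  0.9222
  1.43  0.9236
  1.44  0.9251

€106.96

T = 1.5;  σ√T = 0.2694
d₁ = [ln(250/400) + (0.083 + ½·0.22²)·1.5] / (σ√T) = (-0.4700 + 0.1608) / 0.2694 = -1.1476 → -1.15
d₂ = -1.1476 − 0.2694 = -1.4170 → -1.42
exp(−rT) = exp(−0.083·1.5) = 0.8829
P = 400·0.8829·N(1.42) − 250·N(1.15) = 400·0.8829·0.9222 − 250·0.8749 = 325.6842 − 218.7250 = 106.9592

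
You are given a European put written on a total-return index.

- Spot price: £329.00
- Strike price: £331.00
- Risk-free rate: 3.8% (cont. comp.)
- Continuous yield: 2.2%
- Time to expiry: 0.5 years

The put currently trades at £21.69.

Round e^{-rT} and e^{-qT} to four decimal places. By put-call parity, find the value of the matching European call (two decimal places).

exp(−qT) = exp(−0.022·0.5) = 0.9891;  exp(−rT) = exp(−0.038·0.5) = 0.9812
Put-call parity: C − P = S·e^(−qT) − K·e^(−rT) = 329·0.9891 − 331·0.9812 = 325.4139 − 324.7772 = 0.6367
C = P + (C − P) = 21.69 + (0.6367) = 22.3267

£22.33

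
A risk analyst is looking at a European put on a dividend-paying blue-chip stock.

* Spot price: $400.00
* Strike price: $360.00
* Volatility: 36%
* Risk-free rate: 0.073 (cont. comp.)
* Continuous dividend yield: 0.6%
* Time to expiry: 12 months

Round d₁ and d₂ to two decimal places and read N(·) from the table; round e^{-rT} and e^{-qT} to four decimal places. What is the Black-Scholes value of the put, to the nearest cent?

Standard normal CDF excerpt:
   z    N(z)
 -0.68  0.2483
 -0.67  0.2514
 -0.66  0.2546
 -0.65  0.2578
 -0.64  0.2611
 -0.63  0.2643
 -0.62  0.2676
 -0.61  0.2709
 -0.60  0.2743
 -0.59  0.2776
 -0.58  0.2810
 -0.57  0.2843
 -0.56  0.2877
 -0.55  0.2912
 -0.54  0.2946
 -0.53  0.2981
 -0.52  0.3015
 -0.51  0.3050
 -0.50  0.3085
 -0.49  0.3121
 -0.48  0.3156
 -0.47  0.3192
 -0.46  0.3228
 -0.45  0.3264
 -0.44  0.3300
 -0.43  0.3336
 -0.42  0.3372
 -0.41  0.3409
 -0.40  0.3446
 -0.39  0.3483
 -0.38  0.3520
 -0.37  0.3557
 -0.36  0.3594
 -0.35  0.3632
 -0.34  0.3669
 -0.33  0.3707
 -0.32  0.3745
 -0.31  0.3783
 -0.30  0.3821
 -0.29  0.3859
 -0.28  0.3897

$26.64

σ√T = 0.36·√1 = 0.3600
d₁ = [ln(400/360) + (0.073 − 0.006 + ½·0.36²)·1] / (σ√T) = (0.1054 + 0.1318) / 0.3600 = 0.6588 ⇒ 0.66
d₂ = 0.6588 − 0.3600 = 0.2988 ⇒ 0.30
exp(−qT) = exp(−0.006·1) = 0.9940;  exp(−rT) = exp(−0.073·1) = 0.9296
N(−d₂) = N(-0.30) = 0.3821;  N(−d₁) = N(-0.66) = 0.2546
P = 360·0.9296·0.3821 − 400·0.9940·0.2546 = 127.8721 − 101.2290 = 26.6431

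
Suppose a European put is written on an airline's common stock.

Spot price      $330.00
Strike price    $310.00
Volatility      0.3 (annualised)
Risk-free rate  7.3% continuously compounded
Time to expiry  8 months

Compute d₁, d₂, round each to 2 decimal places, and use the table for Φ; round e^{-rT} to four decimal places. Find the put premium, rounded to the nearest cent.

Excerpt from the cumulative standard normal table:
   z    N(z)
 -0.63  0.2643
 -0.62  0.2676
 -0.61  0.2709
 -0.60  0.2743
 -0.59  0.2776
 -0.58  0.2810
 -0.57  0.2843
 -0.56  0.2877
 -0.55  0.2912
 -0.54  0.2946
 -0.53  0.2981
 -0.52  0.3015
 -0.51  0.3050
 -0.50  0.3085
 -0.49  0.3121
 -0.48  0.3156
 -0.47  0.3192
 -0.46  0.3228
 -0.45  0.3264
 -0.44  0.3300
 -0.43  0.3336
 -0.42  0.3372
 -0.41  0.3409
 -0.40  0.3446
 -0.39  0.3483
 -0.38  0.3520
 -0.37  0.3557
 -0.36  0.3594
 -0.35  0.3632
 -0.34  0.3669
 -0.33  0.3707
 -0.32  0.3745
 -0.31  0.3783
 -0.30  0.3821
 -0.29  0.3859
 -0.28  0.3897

$16.73

σ√T = 0.3 × 0.8165 = 0.2449
ln(S/K) + (r + σ²/2)T = ln(330/310) + (0.073 + 0.3²/2)·0.6667 = 0.0625 + 0.0787 = 0.1412
d₁ = 0.1412 / 0.2449 = 0.5764 ≈ 0.58
d₂ = d₁ − σ√T = 0.5764 − 0.2449 = 0.3314 ≈ 0.33
e^(−rT) = e^(−0.073·0.6667) = 0.9525
N(−d₂) = N(-0.33) = 0.3707;  N(−d₁) = N(-0.58) = 0.2810
P = 310·0.9525·0.3707 − 330·0.2810 = 109.4584 − 92.7300 = 16.7284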